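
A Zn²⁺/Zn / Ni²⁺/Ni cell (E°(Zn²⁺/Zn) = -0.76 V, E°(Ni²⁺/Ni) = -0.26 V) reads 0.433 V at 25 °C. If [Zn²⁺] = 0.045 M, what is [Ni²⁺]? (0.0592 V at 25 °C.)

2.5 × 10^-4 M

From the Nernst equation, log Q = n(E° − E)/0.0592 = 2(0.50 − 0.433)/0.0592 = 2.264, so Q = 183.
With Q = [Zn²⁺]/[Ni²⁺] and the known concentrations, [Ni²⁺] in the denominator gives [Ni²⁺] = 2.5 × 10^-4 M.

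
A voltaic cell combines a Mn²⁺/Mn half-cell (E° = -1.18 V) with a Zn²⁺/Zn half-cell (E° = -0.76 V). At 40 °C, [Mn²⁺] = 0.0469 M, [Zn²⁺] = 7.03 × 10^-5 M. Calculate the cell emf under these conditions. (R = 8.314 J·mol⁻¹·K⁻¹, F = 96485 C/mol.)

The Zn²⁺/Zn couple has the higher reduction potential and acts as the cathode, so E°_cell = -0.76 − (-1.18) = 0.42 V.
Balancing electrons gives n = 2; the reaction quotient is Q = [Mn²⁺]/[Zn²⁺] = 667.
E = E° − (RT/nF) ln Q = 0.42 − (8.314×313)/(2×96485) × (6.503) = 0.420 − 0.088 = 0.332 V.

0.332 V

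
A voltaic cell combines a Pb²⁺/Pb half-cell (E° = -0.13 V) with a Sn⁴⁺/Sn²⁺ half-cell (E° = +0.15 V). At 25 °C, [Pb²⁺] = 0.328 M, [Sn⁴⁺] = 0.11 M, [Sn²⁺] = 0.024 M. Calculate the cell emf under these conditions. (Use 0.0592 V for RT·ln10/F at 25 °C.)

The Sn⁴⁺/Sn²⁺ couple has the higher reduction potential and acts as the cathode, so E°_cell = +0.15 − (-0.13) = 0.28 V.
Balancing electrons gives n = 2; the reaction quotient is Q = [Pb²⁺]·[Sn²⁺]/[Sn⁴⁺] = 0.0716.
At 25 °C, E = E° − (0.0592/n) log Q = 0.28 − (0.0592/2)(-1.145) = 0.280 + 0.034 = 0.314 V.

0.314 V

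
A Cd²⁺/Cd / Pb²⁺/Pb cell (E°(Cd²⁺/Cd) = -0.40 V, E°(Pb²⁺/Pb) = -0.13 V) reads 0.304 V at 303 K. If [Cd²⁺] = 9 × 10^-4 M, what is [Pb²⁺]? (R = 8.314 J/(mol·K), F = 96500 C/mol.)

From the Nernst equation, ln Q = nF(E° − E)/RT = 2×96500×(0.27 − 0.304)/(8.314×303) = -2.605, so Q = 0.0739.
With Q = [Cd²⁺]/[Pb²⁺] and the known concentrations, [Pb²⁺] in the denominator gives [Pb²⁺] = 0.012 M.

0.012 M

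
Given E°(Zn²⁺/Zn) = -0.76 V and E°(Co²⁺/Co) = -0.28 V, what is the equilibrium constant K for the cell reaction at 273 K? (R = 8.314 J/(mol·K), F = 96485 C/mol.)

E°_cell = -0.28 − (-0.76) = 0.48 V, with n = 2 electrons transferred.
At equilibrium E = 0, so the Nernst equation gives ln K = nFE°/RT = (2)(96485)(0.48)/((8.314)(273)) = 40.81.
K = e^40.81 = 5.3 × 10^17.

5.3 × 10^17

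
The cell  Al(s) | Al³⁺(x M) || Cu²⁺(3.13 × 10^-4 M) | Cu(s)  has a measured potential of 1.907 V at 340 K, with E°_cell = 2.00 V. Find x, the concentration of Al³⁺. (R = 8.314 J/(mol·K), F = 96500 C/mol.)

From the Nernst equation, ln Q = nF(E° − E)/RT = 6×96500×(2.00 − 1.907)/(8.314×340) = 19.049, so Q = 1.87 × 10^8.
With Q = [Al³⁺]^2/[Cu²⁺]^3 and the known concentrations, [Al³⁺]^2 in the numerator gives [Al³⁺] = 0.076 M.

0.076 M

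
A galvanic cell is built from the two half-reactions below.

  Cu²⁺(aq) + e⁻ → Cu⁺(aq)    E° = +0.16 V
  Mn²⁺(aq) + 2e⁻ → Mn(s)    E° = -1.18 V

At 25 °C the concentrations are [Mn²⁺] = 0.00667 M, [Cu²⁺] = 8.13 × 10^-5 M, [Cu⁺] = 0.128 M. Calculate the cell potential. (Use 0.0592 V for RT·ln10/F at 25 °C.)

The Cu²⁺/Cu⁺ couple has the higher reduction potential and acts as the cathode, so E°_cell = +0.16 − (-1.18) = 1.34 V.
Balancing electrons gives n = 2; the reaction quotient is Q = [Mn²⁺]·[Cu⁺]^2/[Cu²⁺]^2 = 1.65 × 10^4.
At 25 °C, E = E° − (0.0592/n) log Q = 1.34 − (0.0592/2)(4.218) = 1.340 − 0.125 = 1.215 V.

1.22 V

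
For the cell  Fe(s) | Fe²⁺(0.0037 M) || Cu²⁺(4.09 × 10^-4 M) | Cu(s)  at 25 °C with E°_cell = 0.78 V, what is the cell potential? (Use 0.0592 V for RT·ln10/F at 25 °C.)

0.752 V

Balancing electrons gives n = 2; the reaction quotient is Q = [Fe²⁺]/[Cu²⁺] = 9.05.
At 25 °C, E = E° − (0.0592/n) log Q = 0.78 − (0.0592/2)(0.956) = 0.780 − 0.028 = 0.752 V.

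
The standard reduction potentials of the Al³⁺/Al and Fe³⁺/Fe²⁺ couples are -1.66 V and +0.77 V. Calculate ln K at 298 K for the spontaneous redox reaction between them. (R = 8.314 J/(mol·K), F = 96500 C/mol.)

ln K = 283.9

E°_cell = +0.77 − (-1.66) = 2.43 V, with n = 3 electrons transferred.
At equilibrium E = 0, so the Nernst equation gives ln K = nFE°/RT = (3)(96500)(2.43)/((8.314)(298)) = 283.94.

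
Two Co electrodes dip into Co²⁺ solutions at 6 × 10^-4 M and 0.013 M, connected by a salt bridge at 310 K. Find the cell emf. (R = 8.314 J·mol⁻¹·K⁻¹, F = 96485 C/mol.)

Both half-cells are Co²⁺/Co, so E°_cell = 0. The concentrated side is the cathode; the cell reaction moves Co²⁺ from high to low concentration with n = 2.
Q = [Co²⁺]_dilute/[Co²⁺]_conc = 6 × 10^-4/0.013 = 0.0462.
E = 0 − (RT/nF) ln Q = −((8.314×310)/(2×96485))(-3.076) = 0.0411 V.

0.041 V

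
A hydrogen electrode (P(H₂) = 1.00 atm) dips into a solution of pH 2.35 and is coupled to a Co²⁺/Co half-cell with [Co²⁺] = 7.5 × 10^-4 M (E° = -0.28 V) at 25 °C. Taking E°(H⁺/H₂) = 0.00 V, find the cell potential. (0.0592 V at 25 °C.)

0.23 V

The hydrogen couple is the cathode, so E°_cell = 0.28 V; n = 2.
[H⁺] = 10^(−2.35) = 0.0045 M, and Q = [Co²⁺]·P(H₂) / [H⁺]^2 = 37.6.
E = E° − (0.0592/2) log Q = 0.28 − (0.0592/2)(1.575) = 0.233 V.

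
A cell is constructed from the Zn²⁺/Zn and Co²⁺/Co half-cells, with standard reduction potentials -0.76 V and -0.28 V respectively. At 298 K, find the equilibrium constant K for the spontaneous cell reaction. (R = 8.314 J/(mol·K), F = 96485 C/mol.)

1.7 × 10^16

E°_cell = -0.28 − (-0.76) = 0.48 V, with n = 2 electrons transferred.
At equilibrium E = 0, so the Nernst equation gives ln K = nFE°/RT = (2)(96485)(0.48)/((8.314)(298)) = 37.39.
K = e^37.39 = 1.7 × 10^16.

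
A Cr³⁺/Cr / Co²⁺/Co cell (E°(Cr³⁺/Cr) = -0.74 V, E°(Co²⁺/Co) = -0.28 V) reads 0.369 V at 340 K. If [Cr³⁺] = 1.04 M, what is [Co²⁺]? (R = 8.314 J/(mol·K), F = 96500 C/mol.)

From the Nernst equation, ln Q = nF(E° − E)/RT = 6×96500×(0.46 − 0.369)/(8.314×340) = 18.639, so Q = 1.24 × 10^8.
With Q = [Cr³⁺]^2/[Co²⁺]^3 and the known concentrations, [Co²⁺]^3 in the denominator gives [Co²⁺] = 0.0021 M.

0.0021 M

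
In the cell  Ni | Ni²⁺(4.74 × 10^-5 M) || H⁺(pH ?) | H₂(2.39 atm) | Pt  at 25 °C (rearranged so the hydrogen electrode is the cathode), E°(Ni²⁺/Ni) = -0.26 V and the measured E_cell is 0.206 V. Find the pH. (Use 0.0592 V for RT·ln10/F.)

E°_cell = 0.26 V and n = 2.
log Q = n(E° − E)/0.0592 = 2×(0.26 − 0.206)/0.0592 = 1.824.
With Q = [Ni²⁺]·P(H₂) / [H⁺]^2, solving for [H⁺] gives log[H⁺] = -2.885, so pH = 2.89.

pH = 2.89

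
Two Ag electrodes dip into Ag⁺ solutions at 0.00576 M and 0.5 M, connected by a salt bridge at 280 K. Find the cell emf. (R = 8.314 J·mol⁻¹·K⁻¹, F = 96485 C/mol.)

Both half-cells are Ag⁺/Ag, so E°_cell = 0. The concentrated side is the cathode; the cell reaction moves Ag⁺ from high to low concentration with n = 1.
Q = [Ag⁺]_dilute/[Ag⁺]_conc = 0.00576/0.5 = 0.0115.
E = 0 − (RT/nF) ln Q = −((8.314×280)/(1×96485))(-4.464) = 0.1077 V.

0.11 V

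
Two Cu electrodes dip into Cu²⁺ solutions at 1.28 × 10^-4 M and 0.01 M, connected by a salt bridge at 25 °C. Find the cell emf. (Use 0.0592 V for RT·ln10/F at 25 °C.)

0.056 V

Both half-cells are Cu²⁺/Cu, so E°_cell = 0. The concentrated side is the cathode; the cell reaction moves Cu²⁺ from high to low concentration with n = 2.
Q = [Cu²⁺]_dilute/[Cu²⁺]_conc = 1.28 × 10^-4/0.01 = 0.0128.
E = 0 − (0.0592/2) log Q = −(0.0592/2)(-1.893) = 0.0560 V.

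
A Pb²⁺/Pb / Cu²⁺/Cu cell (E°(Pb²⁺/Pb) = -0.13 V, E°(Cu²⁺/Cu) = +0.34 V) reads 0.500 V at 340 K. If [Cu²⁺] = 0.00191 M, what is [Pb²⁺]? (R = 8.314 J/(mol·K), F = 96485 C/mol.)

2.5 × 10^-4 M

From the Nernst equation, ln Q = nF(E° − E)/RT = 2×96485×(0.47 − 0.500)/(8.314×340) = -2.048, so Q = 0.129.
With Q = [Pb²⁺]/[Cu²⁺] and the known concentrations, [Pb²⁺] in the numerator gives [Pb²⁺] = 2.5 × 10^-4 M.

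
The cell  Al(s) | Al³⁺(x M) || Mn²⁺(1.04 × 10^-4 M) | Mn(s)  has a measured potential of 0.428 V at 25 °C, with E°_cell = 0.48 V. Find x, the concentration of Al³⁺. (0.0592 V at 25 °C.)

4.6 × 10^-4 M

From the Nernst equation, log Q = n(E° − E)/0.0592 = 6(0.48 − 0.428)/0.0592 = 5.270, so Q = 1.86 × 10^5.
With Q = [Al³⁺]^2/[Mn²⁺]^3 and the known concentrations, [Al³⁺]^2 in the numerator gives [Al³⁺] = 4.6 × 10^-4 M.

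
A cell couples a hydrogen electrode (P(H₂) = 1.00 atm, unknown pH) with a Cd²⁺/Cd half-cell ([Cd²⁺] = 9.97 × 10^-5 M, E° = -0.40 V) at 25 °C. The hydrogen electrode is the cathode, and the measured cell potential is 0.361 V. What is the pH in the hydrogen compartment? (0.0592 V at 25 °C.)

pH = 2.66

E°_cell = 0.40 V and n = 2.
log Q = n(E° − E)/0.0592 = 2×(0.40 − 0.361)/0.0592 = 1.318.
With Q = [Cd²⁺]·P(H₂) / [H⁺]^2, solving for [H⁺] gives log[H⁺] = -2.659, so pH = 2.66.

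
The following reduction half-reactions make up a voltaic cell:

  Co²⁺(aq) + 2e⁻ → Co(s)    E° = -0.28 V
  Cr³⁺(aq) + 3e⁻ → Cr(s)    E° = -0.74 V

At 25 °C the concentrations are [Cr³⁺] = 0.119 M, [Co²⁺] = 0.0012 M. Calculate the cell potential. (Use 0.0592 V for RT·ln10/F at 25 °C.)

0.392 V

The Co²⁺/Co couple has the higher reduction potential and acts as the cathode, so E°_cell = -0.28 − (-0.74) = 0.46 V.
Balancing electrons gives n = 6; the reaction quotient is Q = [Cr³⁺]^2/[Co²⁺]^3 = 8.2 × 10^6.
At 25 °C, E = E° − (0.0592/n) log Q = 0.46 − (0.0592/6)(6.914) = 0.460 − 0.068 = 0.392 V.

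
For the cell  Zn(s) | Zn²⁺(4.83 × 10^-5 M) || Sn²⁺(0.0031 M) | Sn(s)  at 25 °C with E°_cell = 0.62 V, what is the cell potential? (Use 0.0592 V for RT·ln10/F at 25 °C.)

Balancing electrons gives n = 2; the reaction quotient is Q = [Zn²⁺]/[Sn²⁺] = 0.0156.
At 25 °C, E = E° − (0.0592/n) log Q = 0.62 − (0.0592/2)(-1.807) = 0.620 + 0.053 = 0.673 V.

0.673 V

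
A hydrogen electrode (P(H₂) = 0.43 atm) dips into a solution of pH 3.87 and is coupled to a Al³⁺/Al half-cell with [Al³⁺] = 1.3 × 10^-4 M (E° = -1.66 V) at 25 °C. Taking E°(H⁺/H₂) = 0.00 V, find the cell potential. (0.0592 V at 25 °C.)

1.52 V

The hydrogen couple is the cathode, so E°_cell = 1.66 V; n = 6.
[H⁺] = 10^(−3.87) = 1.3 × 10^-4 M, and Q = [Al³⁺]^2·P(H₂)^3 / [H⁺]^6 = 2.23 × 10^14.
E = E° − (0.0592/6) log Q = 1.66 − (0.0592/6)(14.348) = 1.518 V.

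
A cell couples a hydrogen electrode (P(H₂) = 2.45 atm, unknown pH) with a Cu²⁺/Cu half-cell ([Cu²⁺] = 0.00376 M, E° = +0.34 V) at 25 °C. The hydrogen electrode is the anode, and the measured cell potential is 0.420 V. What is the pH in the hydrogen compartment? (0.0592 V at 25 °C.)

pH = 2.37

E°_cell = 0.34 V and n = 2.
log Q = n(E° − E)/0.0592 = 2×(0.34 − 0.420)/0.0592 = -2.703.
With Q = [H⁺]^2 / ([Cu²⁺]·P(H₂)), solving for [H⁺] gives log[H⁺] = -2.369, so pH = 2.37.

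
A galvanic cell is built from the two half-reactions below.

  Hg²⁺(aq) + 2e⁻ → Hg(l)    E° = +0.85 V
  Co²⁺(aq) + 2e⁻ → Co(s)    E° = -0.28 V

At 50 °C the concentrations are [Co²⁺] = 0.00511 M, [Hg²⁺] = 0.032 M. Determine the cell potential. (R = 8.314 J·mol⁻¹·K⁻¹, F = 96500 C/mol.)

1.16 V

The Hg²⁺/Hg couple has the higher reduction potential and acts as the cathode, so E°_cell = +0.85 − (-0.28) = 1.13 V.
Balancing electrons gives n = 2; the reaction quotient is Q = [Co²⁺]/[Hg²⁺] = 0.160.
E = E° − (RT/nF) ln Q = 1.13 − (8.314×323)/(2×96500) × (-1.835) = 1.130 + 0.026 = 1.156 V.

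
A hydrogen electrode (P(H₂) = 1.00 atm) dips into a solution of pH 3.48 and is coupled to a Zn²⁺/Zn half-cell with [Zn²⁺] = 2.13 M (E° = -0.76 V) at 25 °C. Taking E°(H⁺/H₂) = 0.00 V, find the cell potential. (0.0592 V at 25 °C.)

The hydrogen couple is the cathode, so E°_cell = 0.76 V; n = 2.
[H⁺] = 10^(−3.48) = 3.3 × 10^-4 M, and Q = [Zn²⁺]·P(H₂) / [H⁺]^2 = 1.94 × 10^7.
E = E° − (0.0592/2) log Q = 0.76 − (0.0592/2)(7.288) = 0.544 V.

0.54 V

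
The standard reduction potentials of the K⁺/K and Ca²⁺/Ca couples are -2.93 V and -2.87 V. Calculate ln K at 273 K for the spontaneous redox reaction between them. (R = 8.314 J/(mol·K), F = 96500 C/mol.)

ln K = 5.1

E°_cell = -2.87 − (-2.93) = 0.06 V, with n = 2 electrons transferred.
At equilibrium E = 0, so the Nernst equation gives ln K = nFE°/RT = (2)(96500)(0.06)/((8.314)(273)) = 5.10.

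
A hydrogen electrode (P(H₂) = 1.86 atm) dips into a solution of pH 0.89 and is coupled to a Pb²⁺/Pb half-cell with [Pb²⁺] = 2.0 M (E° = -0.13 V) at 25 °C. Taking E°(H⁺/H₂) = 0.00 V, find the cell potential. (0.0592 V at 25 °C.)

The hydrogen couple is the cathode, so E°_cell = 0.13 V; n = 2.
[H⁺] = 10^(−0.89) = 0.13 M, and Q = [Pb²⁺]·P(H₂) / [H⁺]^2 = 224.
E = E° − (0.0592/2) log Q = 0.13 − (0.0592/2)(2.351) = 0.060 V.

0.060 V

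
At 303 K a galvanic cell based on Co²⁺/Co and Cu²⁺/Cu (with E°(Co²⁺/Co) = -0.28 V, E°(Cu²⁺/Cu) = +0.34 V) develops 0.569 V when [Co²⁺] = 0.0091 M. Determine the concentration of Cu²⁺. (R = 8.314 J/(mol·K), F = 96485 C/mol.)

From the Nernst equation, ln Q = nF(E° − E)/RT = 2×96485×(0.62 − 0.569)/(8.314×303) = 3.907, so Q = 49.7.
With Q = [Co²⁺]/[Cu²⁺] and the known concentrations, [Cu²⁺] in the denominator gives [Cu²⁺] = 1.8 × 10^-4 M.

1.8 × 10^-4 M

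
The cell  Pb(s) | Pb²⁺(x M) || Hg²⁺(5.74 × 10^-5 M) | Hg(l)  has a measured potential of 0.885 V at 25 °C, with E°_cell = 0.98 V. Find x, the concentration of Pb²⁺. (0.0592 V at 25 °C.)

0.093 M

From the Nernst equation, log Q = n(E° − E)/0.0592 = 2(0.98 − 0.885)/0.0592 = 3.209, so Q = 1620.
With Q = [Pb²⁺]/[Hg²⁺] and the known concentrations, [Pb²⁺] in the numerator gives [Pb²⁺] = 0.093 M.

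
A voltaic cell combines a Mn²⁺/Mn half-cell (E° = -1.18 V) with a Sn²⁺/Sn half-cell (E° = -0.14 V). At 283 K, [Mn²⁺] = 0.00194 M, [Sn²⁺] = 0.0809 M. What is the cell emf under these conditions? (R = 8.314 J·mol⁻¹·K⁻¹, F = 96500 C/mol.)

The Sn²⁺/Sn couple has the higher reduction potential and acts as the cathode, so E°_cell = -0.14 − (-1.18) = 1.04 V.
Balancing electrons gives n = 2; the reaction quotient is Q = [Mn²⁺]/[Sn²⁺] = 0.0240.
E = E° − (RT/nF) ln Q = 1.04 − (8.314×283)/(2×96500) × (-3.731) = 1.040 + 0.045 = 1.085 V.

1.09 V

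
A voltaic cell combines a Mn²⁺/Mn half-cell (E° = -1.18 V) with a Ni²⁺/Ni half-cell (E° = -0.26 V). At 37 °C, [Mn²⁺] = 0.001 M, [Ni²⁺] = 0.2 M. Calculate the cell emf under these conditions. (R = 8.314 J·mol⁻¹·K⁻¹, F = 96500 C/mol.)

0.991 V

The Ni²⁺/Ni couple has the higher reduction potential and acts as the cathode, so E°_cell = -0.26 − (-1.18) = 0.92 V.
Balancing electrons gives n = 2; the reaction quotient is Q = [Mn²⁺]/[Ni²⁺] = 0.00500.
E = E° − (RT/nF) ln Q = 0.92 − (8.314×310)/(2×96500) × (-5.298) = 0.920 + 0.071 = 0.991 V.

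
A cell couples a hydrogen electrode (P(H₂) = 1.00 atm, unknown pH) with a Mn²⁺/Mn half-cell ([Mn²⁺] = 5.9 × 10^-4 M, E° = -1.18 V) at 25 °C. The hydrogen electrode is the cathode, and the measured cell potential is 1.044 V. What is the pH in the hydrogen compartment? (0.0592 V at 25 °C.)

E°_cell = 1.18 V and n = 2.
log Q = n(E° − E)/0.0592 = 2×(1.18 − 1.044)/0.0592 = 4.595.
With Q = [Mn²⁺]·P(H₂) / [H⁺]^2, solving for [H⁺] gives log[H⁺] = -3.912, so pH = 3.91.

pH = 3.91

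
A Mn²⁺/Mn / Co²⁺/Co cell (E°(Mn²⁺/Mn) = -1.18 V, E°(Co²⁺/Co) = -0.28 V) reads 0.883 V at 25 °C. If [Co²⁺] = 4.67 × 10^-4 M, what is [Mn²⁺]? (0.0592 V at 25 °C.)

From the Nernst equation, log Q = n(E° − E)/0.0592 = 2(0.90 − 0.883)/0.0592 = 0.574, so Q = 3.75.
With Q = [Mn²⁺]/[Co²⁺] and the known concentrations, [Mn²⁺] in the numerator gives [Mn²⁺] = 0.0018 M.

0.0018 M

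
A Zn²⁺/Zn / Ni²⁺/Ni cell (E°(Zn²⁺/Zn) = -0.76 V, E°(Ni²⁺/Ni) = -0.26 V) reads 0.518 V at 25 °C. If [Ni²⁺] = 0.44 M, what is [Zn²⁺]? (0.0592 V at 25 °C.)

0.11 M

From the Nernst equation, log Q = n(E° − E)/0.0592 = 2(0.50 − 0.518)/0.0592 = -0.608, so Q = 0.247.
With Q = [Zn²⁺]/[Ni²⁺] and the known concentrations, [Zn²⁺] in the numerator gives [Zn²⁺] = 0.11 M.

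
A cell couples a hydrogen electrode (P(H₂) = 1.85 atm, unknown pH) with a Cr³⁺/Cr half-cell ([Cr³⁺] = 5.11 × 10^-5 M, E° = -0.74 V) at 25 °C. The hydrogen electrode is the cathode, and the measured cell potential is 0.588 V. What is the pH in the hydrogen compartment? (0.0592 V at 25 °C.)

E°_cell = 0.74 V and n = 6.
log Q = n(E° − E)/0.0592 = 6×(0.74 − 0.588)/0.0592 = 15.405.
With Q = [Cr³⁺]^2·P(H₂)^3 / [H⁺]^6, solving for [H⁺] gives log[H⁺] = -3.865, so pH = 3.86.

pH = 3.86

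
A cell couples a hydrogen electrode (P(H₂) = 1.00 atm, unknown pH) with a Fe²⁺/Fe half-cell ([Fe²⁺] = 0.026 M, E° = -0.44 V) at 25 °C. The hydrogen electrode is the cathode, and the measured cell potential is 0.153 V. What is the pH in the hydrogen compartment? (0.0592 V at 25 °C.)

pH = 5.64

E°_cell = 0.44 V and n = 2.
log Q = n(E° − E)/0.0592 = 2×(0.44 − 0.153)/0.0592 = 9.696.
With Q = [Fe²⁺]·P(H₂) / [H⁺]^2, solving for [H⁺] gives log[H⁺] = -5.640, so pH = 5.64.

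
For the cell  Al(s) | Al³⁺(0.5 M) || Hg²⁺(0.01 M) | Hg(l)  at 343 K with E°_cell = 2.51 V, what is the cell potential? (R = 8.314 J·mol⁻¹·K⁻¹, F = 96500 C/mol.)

2.45 V

Balancing electrons gives n = 6; the reaction quotient is Q = [Al³⁺]^2/[Hg²⁺]^3 = 2.5 × 10^5.
E = E° − (RT/nF) ln Q = 2.51 − (8.314×343)/(6×96500) × (12.429) = 2.510 − 0.061 = 2.449 V.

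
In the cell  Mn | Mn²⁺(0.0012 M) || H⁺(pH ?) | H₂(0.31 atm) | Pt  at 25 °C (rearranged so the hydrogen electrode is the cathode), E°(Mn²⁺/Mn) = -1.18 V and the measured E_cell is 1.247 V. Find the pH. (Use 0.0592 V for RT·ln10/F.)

E°_cell = 1.18 V and n = 2.
log Q = n(E° − E)/0.0592 = 2×(1.18 − 1.247)/0.0592 = -2.264.
With Q = [Mn²⁺]·P(H₂) / [H⁺]^2, solving for [H⁺] gives log[H⁺] = -0.583, so pH = 0.58.

pH = 0.58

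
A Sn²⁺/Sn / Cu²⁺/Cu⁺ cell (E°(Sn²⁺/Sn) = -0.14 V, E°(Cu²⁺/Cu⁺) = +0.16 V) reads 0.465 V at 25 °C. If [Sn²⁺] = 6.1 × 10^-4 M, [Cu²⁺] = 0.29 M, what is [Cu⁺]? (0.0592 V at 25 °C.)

0.019 M

From the Nernst equation, log Q = n(E° − E)/0.0592 = 2(0.30 − 0.465)/0.0592 = -5.574, so Q = 2.66 × 10^-6.
With Q = [Sn²⁺]·[Cu⁺]^2/[Cu²⁺]^2 and the known concentrations, [Cu⁺]^2 in the numerator gives [Cu⁺] = 0.019 M.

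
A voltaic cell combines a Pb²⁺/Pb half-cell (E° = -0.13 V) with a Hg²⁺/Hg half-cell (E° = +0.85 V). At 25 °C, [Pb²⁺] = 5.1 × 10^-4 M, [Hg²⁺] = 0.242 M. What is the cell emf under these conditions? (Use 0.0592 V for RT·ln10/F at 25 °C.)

1.06 V

The Hg²⁺/Hg couple has the higher reduction potential and acts as the cathode, so E°_cell = +0.85 − (-0.13) = 0.98 V.
Balancing electrons gives n = 2; the reaction quotient is Q = [Pb²⁺]/[Hg²⁺] = 0.00211.
At 25 °C, E = E° − (0.0592/n) log Q = 0.98 − (0.0592/2)(-2.676) = 0.980 + 0.079 = 1.059 V.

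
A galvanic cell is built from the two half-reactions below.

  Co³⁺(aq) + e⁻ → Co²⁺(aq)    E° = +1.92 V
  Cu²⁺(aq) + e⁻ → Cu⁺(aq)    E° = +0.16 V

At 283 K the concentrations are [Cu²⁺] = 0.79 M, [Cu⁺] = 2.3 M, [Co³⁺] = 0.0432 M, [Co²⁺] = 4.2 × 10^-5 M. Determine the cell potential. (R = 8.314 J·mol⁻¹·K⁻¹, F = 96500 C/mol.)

1.96 V

The Co³⁺/Co²⁺ couple has the higher reduction potential and acts as the cathode, so E°_cell = +1.92 − (+0.16) = 1.76 V.
Balancing electrons gives n = 1; the reaction quotient is Q = [Cu²⁺]·[Co²⁺]/([Cu⁺]·[Co³⁺]) = 3.34 × 10^-4.
E = E° − (RT/nF) ln Q = 1.76 − (8.314×283)/(1×96500) × (-8.005) = 1.760 + 0.195 = 1.955 V.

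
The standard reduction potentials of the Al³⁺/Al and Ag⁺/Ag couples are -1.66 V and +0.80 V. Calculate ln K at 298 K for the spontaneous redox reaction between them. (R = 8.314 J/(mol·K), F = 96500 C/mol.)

ln K = 287.4

E°_cell = +0.80 − (-1.66) = 2.46 V, with n = 3 electrons transferred.
At equilibrium E = 0, so the Nernst equation gives ln K = nFE°/RT = (3)(96500)(2.46)/((8.314)(298)) = 287.45.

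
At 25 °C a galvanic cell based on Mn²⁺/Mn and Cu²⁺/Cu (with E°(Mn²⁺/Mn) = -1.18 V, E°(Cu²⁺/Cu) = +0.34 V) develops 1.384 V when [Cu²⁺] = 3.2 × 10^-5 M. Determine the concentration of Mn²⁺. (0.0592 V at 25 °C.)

1.3 M

From the Nernst equation, log Q = n(E° − E)/0.0592 = 2(1.52 − 1.384)/0.0592 = 4.595, so Q = 3.93 × 10^4.
With Q = [Mn²⁺]/[Cu²⁺] and the known concentrations, [Mn²⁺] in the numerator gives [Mn²⁺] = 1.3 M.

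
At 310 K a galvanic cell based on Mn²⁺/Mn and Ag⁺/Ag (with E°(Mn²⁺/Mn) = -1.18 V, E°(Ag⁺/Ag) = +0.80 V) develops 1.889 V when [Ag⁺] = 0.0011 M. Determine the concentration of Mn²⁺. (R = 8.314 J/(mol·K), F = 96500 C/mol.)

From the Nernst equation, ln Q = nF(E° − E)/RT = 2×96500×(1.98 − 1.889)/(8.314×310) = 6.814, so Q = 911.
With Q = [Mn²⁺]/[Ag⁺]^2 and the known concentrations, [Mn²⁺] in the numerator gives [Mn²⁺] = 0.0011 M.

0.0011 M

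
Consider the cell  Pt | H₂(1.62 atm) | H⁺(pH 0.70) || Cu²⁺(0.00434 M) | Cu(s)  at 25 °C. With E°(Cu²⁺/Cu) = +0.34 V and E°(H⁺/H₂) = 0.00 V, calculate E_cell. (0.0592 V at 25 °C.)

0.32 V

The Cu²⁺/Cu couple is the cathode, so E°_cell = 0.34 V; n = 2.
[H⁺] = 10^(−0.70) = 0.20 M, and Q = [H⁺]^2 / ([Cu²⁺]·P(H₂)) = 5.66.
E = E° − (0.0592/2) log Q = 0.34 − (0.0592/2)(0.753) = 0.318 V.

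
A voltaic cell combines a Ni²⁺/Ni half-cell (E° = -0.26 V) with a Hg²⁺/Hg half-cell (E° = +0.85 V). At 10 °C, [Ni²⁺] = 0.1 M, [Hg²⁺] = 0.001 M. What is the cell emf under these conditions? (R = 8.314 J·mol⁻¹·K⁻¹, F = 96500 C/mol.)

The Hg²⁺/Hg couple has the higher reduction potential and acts as the cathode, so E°_cell = +0.85 − (-0.26) = 1.11 V.
Balancing electrons gives n = 2; the reaction quotient is Q = [Ni²⁺]/[Hg²⁺] = 100.
E = E° − (RT/nF) ln Q = 1.11 − (8.314×283)/(2×96500) × (4.605) = 1.110 − 0.056 = 1.054 V.

1.05 V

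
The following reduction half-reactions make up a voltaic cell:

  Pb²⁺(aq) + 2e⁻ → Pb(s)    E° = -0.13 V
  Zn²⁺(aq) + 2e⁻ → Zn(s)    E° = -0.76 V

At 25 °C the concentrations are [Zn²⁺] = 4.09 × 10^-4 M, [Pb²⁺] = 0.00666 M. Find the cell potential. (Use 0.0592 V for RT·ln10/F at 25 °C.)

0.666 V

The Pb²⁺/Pb couple has the higher reduction potential and acts as the cathode, so E°_cell = -0.13 − (-0.76) = 0.63 V.
Balancing electrons gives n = 2; the reaction quotient is Q = [Zn²⁺]/[Pb²⁺] = 0.0614.
At 25 °C, E = E° − (0.0592/n) log Q = 0.63 − (0.0592/2)(-1.212) = 0.630 + 0.036 = 0.666 V.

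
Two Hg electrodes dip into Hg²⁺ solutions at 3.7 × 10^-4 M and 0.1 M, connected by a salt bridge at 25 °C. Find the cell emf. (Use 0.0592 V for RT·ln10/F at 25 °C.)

0.072 V

Both half-cells are Hg²⁺/Hg, so E°_cell = 0. The concentrated side is the cathode; the cell reaction moves Hg²⁺ from high to low concentration with n = 2.
Q = [Hg²⁺]_dilute/[Hg²⁺]_conc = 3.7 × 10^-4/0.1 = 0.00370.
E = 0 − (0.0592/2) log Q = −(0.0592/2)(-2.432) = 0.0720 V.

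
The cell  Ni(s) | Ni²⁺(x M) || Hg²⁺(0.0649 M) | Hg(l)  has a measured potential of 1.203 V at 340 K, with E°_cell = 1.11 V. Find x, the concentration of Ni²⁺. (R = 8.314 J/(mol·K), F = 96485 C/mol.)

1.1 × 10^-4 M

From the Nernst equation, ln Q = nF(E° − E)/RT = 2×96485×(1.11 − 1.203)/(8.314×340) = -6.349, so Q = 0.00175.
With Q = [Ni²⁺]/[Hg²⁺] and the known concentrations, [Ni²⁺] in the numerator gives [Ni²⁺] = 1.1 × 10^-4 M.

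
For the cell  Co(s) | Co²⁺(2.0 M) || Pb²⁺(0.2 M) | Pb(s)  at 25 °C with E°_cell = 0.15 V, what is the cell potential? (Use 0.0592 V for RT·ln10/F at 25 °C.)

Balancing electrons gives n = 2; the reaction quotient is Q = [Co²⁺]/[Pb²⁺] = 10.0.
At 25 °C, E = E° − (0.0592/n) log Q = 0.15 − (0.0592/2)(1.000) = 0.150 − 0.030 = 0.120 V.

0.120 V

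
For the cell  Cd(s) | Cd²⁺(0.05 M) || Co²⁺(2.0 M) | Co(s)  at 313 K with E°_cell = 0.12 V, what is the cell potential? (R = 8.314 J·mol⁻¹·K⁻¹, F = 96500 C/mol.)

0.170 V

Balancing electrons gives n = 2; the reaction quotient is Q = [Cd²⁺]/[Co²⁺] = 0.0250.
E = E° − (RT/nF) ln Q = 0.12 − (8.314×313)/(2×96500) × (-3.689) = 0.120 + 0.050 = 0.170 V.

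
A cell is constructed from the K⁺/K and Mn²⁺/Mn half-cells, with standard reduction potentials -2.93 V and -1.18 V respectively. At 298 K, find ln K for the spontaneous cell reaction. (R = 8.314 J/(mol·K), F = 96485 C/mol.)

E°_cell = -1.18 − (-2.93) = 1.75 V, with n = 2 electrons transferred.
At equilibrium E = 0, so the Nernst equation gives ln K = nFE°/RT = (2)(96485)(1.75)/((8.314)(298)) = 136.30.

ln K = 136.3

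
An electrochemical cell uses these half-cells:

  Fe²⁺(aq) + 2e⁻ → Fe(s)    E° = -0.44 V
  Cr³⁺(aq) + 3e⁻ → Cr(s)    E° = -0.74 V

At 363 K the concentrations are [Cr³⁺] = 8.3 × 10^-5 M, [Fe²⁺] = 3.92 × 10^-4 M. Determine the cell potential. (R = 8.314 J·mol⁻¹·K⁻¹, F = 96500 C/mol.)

The Fe²⁺/Fe couple has the higher reduction potential and acts as the cathode, so E°_cell = -0.44 − (-0.74) = 0.30 V.
Balancing electrons gives n = 6; the reaction quotient is Q = [Cr³⁺]^2/[Fe²⁺]^3 = 114.
E = E° − (RT/nF) ln Q = 0.30 − (8.314×363)/(6×96500) × (4.739) = 0.300 − 0.025 = 0.275 V.

0.275 V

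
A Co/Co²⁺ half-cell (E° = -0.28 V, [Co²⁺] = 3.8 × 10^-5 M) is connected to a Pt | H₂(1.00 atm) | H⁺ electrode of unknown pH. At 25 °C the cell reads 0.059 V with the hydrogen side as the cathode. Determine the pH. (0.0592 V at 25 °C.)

pH = 5.94

E°_cell = 0.28 V and n = 2.
log Q = n(E° − E)/0.0592 = 2×(0.28 − 0.059)/0.0592 = 7.466.
With Q = [Co²⁺]·P(H₂) / [H⁺]^2, solving for [H⁺] gives log[H⁺] = -5.943, so pH = 5.94.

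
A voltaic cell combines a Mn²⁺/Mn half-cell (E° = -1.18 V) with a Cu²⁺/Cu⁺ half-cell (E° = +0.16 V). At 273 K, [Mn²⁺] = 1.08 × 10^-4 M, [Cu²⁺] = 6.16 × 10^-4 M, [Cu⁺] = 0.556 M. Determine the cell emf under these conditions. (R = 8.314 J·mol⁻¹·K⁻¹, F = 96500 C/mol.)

1.29 V

The Cu²⁺/Cu⁺ couple has the higher reduction potential and acts as the cathode, so E°_cell = +0.16 − (-1.18) = 1.34 V.
Balancing electrons gives n = 2; the reaction quotient is Q = [Mn²⁺]·[Cu⁺]^2/[Cu²⁺]^2 = 88.0.
E = E° − (RT/nF) ln Q = 1.34 − (8.314×273)/(2×96500) × (4.477) = 1.340 − 0.053 = 1.287 V.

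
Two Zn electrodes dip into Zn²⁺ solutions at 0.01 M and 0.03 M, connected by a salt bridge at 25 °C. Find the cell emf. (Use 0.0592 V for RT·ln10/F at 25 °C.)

0.014 V

Both half-cells are Zn²⁺/Zn, so E°_cell = 0. The concentrated side is the cathode; the cell reaction moves Zn²⁺ from high to low concentration with n = 2.
Q = [Zn²⁺]_dilute/[Zn²⁺]_conc = 0.01/0.03 = 0.333.
E = 0 − (0.0592/2) log Q = −(0.0592/2)(-0.477) = 0.0141 V.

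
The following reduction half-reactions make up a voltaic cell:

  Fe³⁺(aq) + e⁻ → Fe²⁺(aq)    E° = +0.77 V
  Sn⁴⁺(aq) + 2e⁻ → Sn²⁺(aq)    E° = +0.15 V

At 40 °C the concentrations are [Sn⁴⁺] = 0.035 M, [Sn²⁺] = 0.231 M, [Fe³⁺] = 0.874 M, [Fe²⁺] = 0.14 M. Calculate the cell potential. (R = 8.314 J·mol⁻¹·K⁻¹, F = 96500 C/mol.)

0.695 V

The Fe³⁺/Fe²⁺ couple has the higher reduction potential and acts as the cathode, so E°_cell = +0.77 − (+0.15) = 0.62 V.
Balancing electrons gives n = 2; the reaction quotient is Q = [Sn⁴⁺]·[Fe²⁺]^2/([Sn²⁺]·[Fe³⁺]^2) = 0.00389.
E = E° − (RT/nF) ln Q = 0.62 − (8.314×313)/(2×96500) × (-5.550) = 0.620 + 0.075 = 0.695 V.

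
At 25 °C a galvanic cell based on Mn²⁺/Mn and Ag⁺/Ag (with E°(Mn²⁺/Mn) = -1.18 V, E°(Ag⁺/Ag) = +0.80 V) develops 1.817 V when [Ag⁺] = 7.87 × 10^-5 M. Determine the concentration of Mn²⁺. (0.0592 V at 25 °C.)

From the Nernst equation, log Q = n(E° − E)/0.0592 = 2(1.98 − 1.817)/0.0592 = 5.507, so Q = 3.21 × 10^5.
With Q = [Mn²⁺]/[Ag⁺]^2 and the known concentrations, [Mn²⁺] in the numerator gives [Mn²⁺] = 0.002 M.

0.002 M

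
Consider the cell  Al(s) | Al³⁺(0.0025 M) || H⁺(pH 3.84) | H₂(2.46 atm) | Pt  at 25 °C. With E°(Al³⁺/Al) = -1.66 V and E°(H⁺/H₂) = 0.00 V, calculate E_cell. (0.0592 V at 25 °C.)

The hydrogen couple is the cathode, so E°_cell = 1.66 V; n = 6.
[H⁺] = 10^(−3.84) = 1.4 × 10^-4 M, and Q = [Al³⁺]^2·P(H₂)^3 / [H⁺]^6 = 1.02 × 10^19.
E = E° − (0.0592/6) log Q = 1.66 − (0.0592/6)(19.009) = 1.472 V.

1.47 V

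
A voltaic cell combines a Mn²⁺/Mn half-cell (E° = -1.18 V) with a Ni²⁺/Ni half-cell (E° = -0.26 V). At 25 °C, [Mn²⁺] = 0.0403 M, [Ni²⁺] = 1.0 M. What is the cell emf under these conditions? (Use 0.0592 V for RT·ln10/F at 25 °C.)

0.961 V

The Ni²⁺/Ni couple has the higher reduction potential and acts as the cathode, so E°_cell = -0.26 − (-1.18) = 0.92 V.
Balancing electrons gives n = 2; the reaction quotient is Q = [Mn²⁺]/[Ni²⁺] = 0.0403.
At 25 °C, E = E° − (0.0592/n) log Q = 0.92 − (0.0592/2)(-1.395) = 0.920 + 0.041 = 0.961 V.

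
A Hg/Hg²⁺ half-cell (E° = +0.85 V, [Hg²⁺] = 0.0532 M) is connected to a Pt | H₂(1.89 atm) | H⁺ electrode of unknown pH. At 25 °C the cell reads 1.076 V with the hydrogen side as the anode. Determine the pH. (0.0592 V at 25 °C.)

pH = 4.32

E°_cell = 0.85 V and n = 2.
log Q = n(E° − E)/0.0592 = 2×(0.85 − 1.076)/0.0592 = -7.635.
With Q = [H⁺]^2 / ([Hg²⁺]·P(H₂)), solving for [H⁺] gives log[H⁺] = -4.316, so pH = 4.32.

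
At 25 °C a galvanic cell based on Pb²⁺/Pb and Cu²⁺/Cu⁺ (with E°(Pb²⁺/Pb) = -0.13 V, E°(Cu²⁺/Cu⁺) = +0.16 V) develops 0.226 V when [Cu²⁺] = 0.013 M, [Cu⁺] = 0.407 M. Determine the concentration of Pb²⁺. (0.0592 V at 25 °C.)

0.15 M

From the Nernst equation, log Q = n(E° − E)/0.0592 = 2(0.29 − 0.226)/0.0592 = 2.162, so Q = 145.
With Q = [Pb²⁺]·[Cu⁺]^2/[Cu²⁺]^2 and the known concentrations, [Pb²⁺] in the numerator gives [Pb²⁺] = 0.15 M.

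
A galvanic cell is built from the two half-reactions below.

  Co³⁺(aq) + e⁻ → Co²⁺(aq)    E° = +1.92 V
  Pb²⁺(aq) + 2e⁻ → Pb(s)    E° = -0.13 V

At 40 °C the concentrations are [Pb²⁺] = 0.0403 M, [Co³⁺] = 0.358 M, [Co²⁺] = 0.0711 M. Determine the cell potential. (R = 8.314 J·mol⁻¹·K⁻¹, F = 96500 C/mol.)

2.14 V

The Co³⁺/Co²⁺ couple has the higher reduction potential and acts as the cathode, so E°_cell = +1.92 − (-0.13) = 2.05 V.
Balancing electrons gives n = 2; the reaction quotient is Q = [Pb²⁺]·[Co²⁺]^2/[Co³⁺]^2 = 0.00159.
E = E° − (RT/nF) ln Q = 2.05 − (8.314×313)/(2×96500) × (-6.444) = 2.050 + 0.087 = 2.137 V.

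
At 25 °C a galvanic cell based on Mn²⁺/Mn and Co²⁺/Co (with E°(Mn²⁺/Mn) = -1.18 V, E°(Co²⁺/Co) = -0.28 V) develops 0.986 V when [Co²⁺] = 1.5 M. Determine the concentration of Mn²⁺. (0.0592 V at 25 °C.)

From the Nernst equation, log Q = n(E° − E)/0.0592 = 2(0.90 − 0.986)/0.0592 = -2.905, so Q = 0.00124.
With Q = [Mn²⁺]/[Co²⁺] and the known concentrations, [Mn²⁺] in the numerator gives [Mn²⁺] = 0.0019 M.

0.0019 M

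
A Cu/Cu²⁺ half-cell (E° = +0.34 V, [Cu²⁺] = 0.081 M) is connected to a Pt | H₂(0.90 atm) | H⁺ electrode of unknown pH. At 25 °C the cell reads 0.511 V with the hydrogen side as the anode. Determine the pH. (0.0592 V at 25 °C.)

pH = 3.46

E°_cell = 0.34 V and n = 2.
log Q = n(E° − E)/0.0592 = 2×(0.34 − 0.511)/0.0592 = -5.777.
With Q = [H⁺]^2 / ([Cu²⁺]·P(H₂)), solving for [H⁺] gives log[H⁺] = -3.457, so pH = 3.46.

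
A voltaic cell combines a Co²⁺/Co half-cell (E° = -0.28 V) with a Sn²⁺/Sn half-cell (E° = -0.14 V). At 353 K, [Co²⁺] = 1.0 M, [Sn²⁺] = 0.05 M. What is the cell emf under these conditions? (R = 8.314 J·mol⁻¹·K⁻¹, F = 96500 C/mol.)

0.094 V

The Sn²⁺/Sn couple has the higher reduction potential and acts as the cathode, so E°_cell = -0.14 − (-0.28) = 0.14 V.
Balancing electrons gives n = 2; the reaction quotient is Q = [Co²⁺]/[Sn²⁺] = 20.0.
E = E° − (RT/nF) ln Q = 0.14 − (8.314×353)/(2×96500) × (2.996) = 0.140 − 0.046 = 0.094 V.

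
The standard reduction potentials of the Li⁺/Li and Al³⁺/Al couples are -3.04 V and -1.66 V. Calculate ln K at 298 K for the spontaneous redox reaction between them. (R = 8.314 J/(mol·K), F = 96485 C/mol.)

E°_cell = -1.66 − (-3.04) = 1.38 V, with n = 3 electrons transferred.
At equilibrium E = 0, so the Nernst equation gives ln K = nFE°/RT = (3)(96485)(1.38)/((8.314)(298)) = 161.23.

ln K = 161.2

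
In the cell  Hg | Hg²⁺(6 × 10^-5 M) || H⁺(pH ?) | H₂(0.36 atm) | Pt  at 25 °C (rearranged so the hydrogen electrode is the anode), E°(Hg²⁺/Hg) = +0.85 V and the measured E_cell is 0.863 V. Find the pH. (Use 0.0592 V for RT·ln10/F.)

E°_cell = 0.85 V and n = 2.
log Q = n(E° − E)/0.0592 = 2×(0.85 − 0.863)/0.0592 = -0.439.
With Q = [H⁺]^2 / ([Hg²⁺]·P(H₂)), solving for [H⁺] gives log[H⁺] = -2.552, so pH = 2.55.

pH = 2.55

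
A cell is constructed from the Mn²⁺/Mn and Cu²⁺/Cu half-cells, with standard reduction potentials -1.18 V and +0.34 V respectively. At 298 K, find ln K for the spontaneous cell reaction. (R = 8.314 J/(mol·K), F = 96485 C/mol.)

ln K = 118.4

E°_cell = +0.34 − (-1.18) = 1.52 V, with n = 2 electrons transferred.
At equilibrium E = 0, so the Nernst equation gives ln K = nFE°/RT = (2)(96485)(1.52)/((8.314)(298)) = 118.39.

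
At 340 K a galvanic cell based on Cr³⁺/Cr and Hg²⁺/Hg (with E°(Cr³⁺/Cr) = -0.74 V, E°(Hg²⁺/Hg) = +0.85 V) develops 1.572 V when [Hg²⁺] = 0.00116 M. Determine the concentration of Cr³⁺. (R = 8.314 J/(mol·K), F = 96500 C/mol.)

From the Nernst equation, ln Q = nF(E° − E)/RT = 6×96500×(1.59 − 1.572)/(8.314×340) = 3.687, so Q = 39.9.
With Q = [Cr³⁺]^2/[Hg²⁺]^3 and the known concentrations, [Cr³⁺]^2 in the numerator gives [Cr³⁺] = 2.5 × 10^-4 M.

2.5 × 10^-4 M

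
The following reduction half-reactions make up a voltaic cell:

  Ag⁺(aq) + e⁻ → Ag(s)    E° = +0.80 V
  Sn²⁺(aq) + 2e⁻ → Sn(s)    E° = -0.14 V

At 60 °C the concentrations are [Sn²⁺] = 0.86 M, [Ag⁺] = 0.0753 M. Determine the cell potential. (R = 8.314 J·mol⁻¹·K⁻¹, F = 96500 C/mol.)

The Ag⁺/Ag couple has the higher reduction potential and acts as the cathode, so E°_cell = +0.80 − (-0.14) = 0.94 V.
Balancing electrons gives n = 2; the reaction quotient is Q = [Sn²⁺]/[Ag⁺]^2 = 152.
E = E° − (RT/nF) ln Q = 0.94 − (8.314×333)/(2×96500) × (5.022) = 0.940 − 0.072 = 0.868 V.

0.868 V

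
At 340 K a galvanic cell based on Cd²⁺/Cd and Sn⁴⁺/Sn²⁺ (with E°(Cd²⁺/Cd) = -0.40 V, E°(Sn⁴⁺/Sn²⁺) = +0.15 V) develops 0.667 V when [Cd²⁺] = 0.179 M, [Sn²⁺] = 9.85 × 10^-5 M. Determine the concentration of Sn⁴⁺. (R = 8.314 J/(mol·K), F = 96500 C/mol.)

0.052 M

From the Nernst equation, ln Q = nF(E° − E)/RT = 2×96500×(0.55 − 0.667)/(8.314×340) = -7.988, so Q = 3.39 × 10^-4.
With Q = [Cd²⁺]·[Sn²⁺]/[Sn⁴⁺] and the known concentrations, [Sn⁴⁺] in the denominator gives [Sn⁴⁺] = 0.052 M.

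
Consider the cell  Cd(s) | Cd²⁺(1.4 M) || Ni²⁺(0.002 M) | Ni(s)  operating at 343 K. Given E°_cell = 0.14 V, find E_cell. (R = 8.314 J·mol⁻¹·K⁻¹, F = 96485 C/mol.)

0.043 V

Balancing electrons gives n = 2; the reaction quotient is Q = [Cd²⁺]/[Ni²⁺] = 700.
E = E° − (RT/nF) ln Q = 0.14 − (8.314×343)/(2×96485) × (6.551) = 0.140 − 0.097 = 0.043 V.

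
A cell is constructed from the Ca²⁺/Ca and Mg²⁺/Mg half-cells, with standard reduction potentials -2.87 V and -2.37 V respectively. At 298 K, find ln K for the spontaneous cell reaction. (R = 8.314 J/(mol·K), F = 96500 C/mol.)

E°_cell = -2.37 − (-2.87) = 0.50 V, with n = 2 electrons transferred.
At equilibrium E = 0, so the Nernst equation gives ln K = nFE°/RT = (2)(96500)(0.50)/((8.314)(298)) = 38.95.

ln K = 38.9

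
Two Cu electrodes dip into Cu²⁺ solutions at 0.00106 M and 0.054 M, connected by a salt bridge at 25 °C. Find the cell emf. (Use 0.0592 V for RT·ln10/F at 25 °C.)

0.051 V

Both half-cells are Cu²⁺/Cu, so E°_cell = 0. The concentrated side is the cathode; the cell reaction moves Cu²⁺ from high to low concentration with n = 2.
Q = [Cu²⁺]_dilute/[Cu²⁺]_conc = 0.00106/0.054 = 0.0196.
E = 0 − (0.0592/2) log Q = −(0.0592/2)(-1.707) = 0.0505 V.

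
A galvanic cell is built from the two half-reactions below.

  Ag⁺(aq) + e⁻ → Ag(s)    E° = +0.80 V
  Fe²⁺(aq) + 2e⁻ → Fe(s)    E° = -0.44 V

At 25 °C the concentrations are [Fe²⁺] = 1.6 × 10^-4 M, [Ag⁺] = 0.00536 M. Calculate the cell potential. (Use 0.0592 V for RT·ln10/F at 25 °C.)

1.22 V

The Ag⁺/Ag couple has the higher reduction potential and acts as the cathode, so E°_cell = +0.80 − (-0.44) = 1.24 V.
Balancing electrons gives n = 2; the reaction quotient is Q = [Fe²⁺]/[Ag⁺]^2 = 5.57.
At 25 °C, E = E° − (0.0592/n) log Q = 1.24 − (0.0592/2)(0.746) = 1.240 − 0.022 = 1.218 V.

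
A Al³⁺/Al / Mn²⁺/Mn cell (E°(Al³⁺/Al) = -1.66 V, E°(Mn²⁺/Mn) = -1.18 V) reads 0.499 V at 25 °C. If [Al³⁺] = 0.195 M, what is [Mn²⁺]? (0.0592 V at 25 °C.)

1.5 M

From the Nernst equation, log Q = n(E° − E)/0.0592 = 6(0.48 − 0.499)/0.0592 = -1.926, so Q = 0.0119.
With Q = [Al³⁺]^2/[Mn²⁺]^3 and the known concentrations, [Mn²⁺]^3 in the denominator gives [Mn²⁺] = 1.5 M.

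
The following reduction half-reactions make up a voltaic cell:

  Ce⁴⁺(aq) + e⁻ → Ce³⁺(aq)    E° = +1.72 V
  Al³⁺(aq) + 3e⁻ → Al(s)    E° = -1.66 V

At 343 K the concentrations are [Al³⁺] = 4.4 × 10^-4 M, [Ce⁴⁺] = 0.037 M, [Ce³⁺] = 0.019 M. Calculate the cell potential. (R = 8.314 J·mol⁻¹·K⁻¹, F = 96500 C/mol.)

The Ce⁴⁺/Ce³⁺ couple has the higher reduction potential and acts as the cathode, so E°_cell = +1.72 − (-1.66) = 3.38 V.
Balancing electrons gives n = 3; the reaction quotient is Q = [Al³⁺]·[Ce³⁺]^3/[Ce⁴⁺]^3 = 5.96 × 10^-5.
E = E° − (RT/nF) ln Q = 3.38 − (8.314×343)/(3×96500) × (-9.728) = 3.380 + 0.096 = 3.476 V.

3.48 V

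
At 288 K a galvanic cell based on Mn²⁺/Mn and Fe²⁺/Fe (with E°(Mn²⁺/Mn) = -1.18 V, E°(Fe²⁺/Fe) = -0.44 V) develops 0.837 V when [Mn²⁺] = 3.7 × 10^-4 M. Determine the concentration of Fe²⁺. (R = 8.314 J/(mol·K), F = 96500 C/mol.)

0.92 M

From the Nernst equation, ln Q = nF(E° − E)/RT = 2×96500×(0.74 − 0.837)/(8.314×288) = -7.819, so Q = 4.02 × 10^-4.
With Q = [Mn²⁺]/[Fe²⁺] and the known concentrations, [Fe²⁺] in the denominator gives [Fe²⁺] = 0.92 M.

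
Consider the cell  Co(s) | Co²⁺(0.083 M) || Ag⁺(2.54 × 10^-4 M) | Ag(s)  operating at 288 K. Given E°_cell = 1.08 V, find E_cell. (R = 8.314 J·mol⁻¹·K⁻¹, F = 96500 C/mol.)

0.905 V

Balancing electrons gives n = 2; the reaction quotient is Q = [Co²⁺]/[Ag⁺]^2 = 1.29 × 10^6.
E = E° − (RT/nF) ln Q = 1.08 − (8.314×288)/(2×96500) × (14.067) = 1.080 − 0.175 = 0.905 V.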